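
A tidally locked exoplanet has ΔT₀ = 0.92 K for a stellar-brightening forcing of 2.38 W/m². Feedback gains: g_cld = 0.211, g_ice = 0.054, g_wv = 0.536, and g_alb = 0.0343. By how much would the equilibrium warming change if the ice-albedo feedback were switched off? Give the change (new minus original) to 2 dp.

Original: g = 0.8353, ΔT = 0.92/(1−0.8353) = 5.5859 K.
Without ice-albedo: g' = 0.7813, ΔT' = 0.92/(1−0.7813) = 4.2067 K.
Change = 4.2067 − 5.5859 = -1.38 K.

-1.38 K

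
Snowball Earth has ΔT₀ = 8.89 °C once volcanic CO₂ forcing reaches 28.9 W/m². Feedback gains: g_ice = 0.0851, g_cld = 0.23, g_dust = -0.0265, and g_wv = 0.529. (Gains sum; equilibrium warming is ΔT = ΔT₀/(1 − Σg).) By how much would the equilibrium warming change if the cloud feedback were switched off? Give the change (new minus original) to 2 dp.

-27.18 °C

Original: g = 0.8176, ΔT = 8.89/(1−0.8176) = 48.7390 °C.
Without cloud: g' = 0.5876, ΔT' = 8.89/(1−0.5876) = 21.5567 °C.
Change = 21.5567 − 48.7390 = -27.18 °C.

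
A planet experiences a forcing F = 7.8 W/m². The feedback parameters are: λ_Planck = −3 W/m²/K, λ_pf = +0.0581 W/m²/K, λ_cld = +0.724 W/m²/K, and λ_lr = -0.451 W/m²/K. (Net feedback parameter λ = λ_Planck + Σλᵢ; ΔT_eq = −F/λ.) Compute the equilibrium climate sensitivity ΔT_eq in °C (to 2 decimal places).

2.92 °C

Net feedback parameter λ = (−3) + (+0.0581) + (+0.724) + (-0.451) = -2.6689 W/m²/K.
ΔT = −F/λ = −7.8/(-2.6689) = 2.92 °C.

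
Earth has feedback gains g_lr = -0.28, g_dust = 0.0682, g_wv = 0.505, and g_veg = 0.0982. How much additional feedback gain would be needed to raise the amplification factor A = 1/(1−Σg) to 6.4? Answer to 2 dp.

0.45

Current total gain = 0.3914.
Target gain for A = 6.4: g* = 1 − 1/6.4 = 0.8438.
Additional gain needed = 0.8438 − 0.3914 = 0.45.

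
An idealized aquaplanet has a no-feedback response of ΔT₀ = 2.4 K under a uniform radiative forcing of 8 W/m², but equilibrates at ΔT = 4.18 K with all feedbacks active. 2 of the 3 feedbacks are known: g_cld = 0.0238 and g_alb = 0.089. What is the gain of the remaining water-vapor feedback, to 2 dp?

Amplification A = ΔT/ΔT₀ = 4.18/2.4 = 1.742.
Total gain g = 1 − 1/A = 1 − 1/1.742 = 0.4259.
Known gains sum to 0.0238 + 0.089 = 0.1128.
g_wv = 0.4259 − 0.1128 = 0.31.

0.31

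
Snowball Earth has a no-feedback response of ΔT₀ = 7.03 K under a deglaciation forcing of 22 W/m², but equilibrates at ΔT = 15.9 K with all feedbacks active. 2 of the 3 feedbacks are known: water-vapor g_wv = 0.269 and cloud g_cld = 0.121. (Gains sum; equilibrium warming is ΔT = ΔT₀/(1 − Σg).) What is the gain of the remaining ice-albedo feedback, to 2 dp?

Amplification A = ΔT/ΔT₀ = 15.9/7.03 = 2.262.
Total gain g = 1 − 1/A = 1 − 1/2.262 = 0.5579.
Known gains sum to 0.269 + 0.121 = 0.39.
g_ice = 0.5579 − 0.39 = 0.17.

0.17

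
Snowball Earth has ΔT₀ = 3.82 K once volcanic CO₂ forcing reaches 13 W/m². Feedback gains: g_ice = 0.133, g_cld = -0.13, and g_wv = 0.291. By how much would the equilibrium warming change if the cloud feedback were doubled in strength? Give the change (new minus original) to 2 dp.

-0.84 K

Original: g = 0.294, ΔT = 3.82/(1−0.294) = 5.4108 K.
With doubled cloud: g' = 0.164, ΔT' = 3.82/(1−0.164) = 4.5694 K.
Change = 4.5694 − 5.4108 = -0.84 K.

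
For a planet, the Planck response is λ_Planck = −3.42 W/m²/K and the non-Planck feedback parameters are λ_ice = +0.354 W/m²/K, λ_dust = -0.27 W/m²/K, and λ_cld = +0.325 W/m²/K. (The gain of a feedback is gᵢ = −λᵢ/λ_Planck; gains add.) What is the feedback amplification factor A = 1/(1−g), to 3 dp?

1.136

Convert to gains: g_ice = 0.354/3.42 = 0.1035; g_dust = -0.27/3.42 = -0.07895; g_cld = 0.325/3.42 = 0.09503.
Total gain g = 0.11958.
A = 1/(1 − 0.11958) = 1.136.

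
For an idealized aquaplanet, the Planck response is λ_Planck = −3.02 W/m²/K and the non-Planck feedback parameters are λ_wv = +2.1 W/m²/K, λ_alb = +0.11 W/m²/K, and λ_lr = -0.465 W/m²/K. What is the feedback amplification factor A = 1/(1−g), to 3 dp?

Convert to gains: g_wv = 2.1/3.02 = 0.6954; g_alb = 0.11/3.02 = 0.03642; g_lr = -0.465/3.02 = -0.154.
Total gain g = 0.57782.
A = 1/(1 − 0.57782) = 2.369.

2.369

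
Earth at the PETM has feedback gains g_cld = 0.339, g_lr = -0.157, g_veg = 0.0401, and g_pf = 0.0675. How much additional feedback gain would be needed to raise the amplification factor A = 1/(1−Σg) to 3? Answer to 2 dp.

Current total gain = 0.2896.
Target gain for A = 3: g* = 1 − 1/3 = 0.6667.
Additional gain needed = 0.6667 − 0.2896 = 0.38.

0.38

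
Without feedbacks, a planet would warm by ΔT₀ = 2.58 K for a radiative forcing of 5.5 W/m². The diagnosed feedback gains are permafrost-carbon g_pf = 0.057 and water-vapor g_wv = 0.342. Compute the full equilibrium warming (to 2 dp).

Total gain g = 0.057 + 0.342 = 0.399.
Amplification A = 1/(1 − 0.399) = 1.664.
ΔT = 2.58 × 1.664 = 4.29 K.

4.29 K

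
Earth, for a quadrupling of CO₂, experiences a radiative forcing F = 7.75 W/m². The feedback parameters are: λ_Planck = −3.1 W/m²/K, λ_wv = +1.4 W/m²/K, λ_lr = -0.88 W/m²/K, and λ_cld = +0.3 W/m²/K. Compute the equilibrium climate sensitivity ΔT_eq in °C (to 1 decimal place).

3.4 °C

Net feedback parameter λ = (−3.1) + (+1.4) + (-0.88) + (+0.3) = -2.28 W/m²/K.
ΔT = −F/λ = −7.75/(-2.28) = 3.4 °C.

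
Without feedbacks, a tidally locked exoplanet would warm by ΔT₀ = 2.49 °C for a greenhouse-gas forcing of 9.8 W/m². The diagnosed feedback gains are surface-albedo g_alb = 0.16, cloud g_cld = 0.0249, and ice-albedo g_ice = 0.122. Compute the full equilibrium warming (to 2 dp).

Total gain g = 0.16 + 0.0249 + 0.122 = 0.3069.
Amplification A = 1/(1 − 0.3069) = 1.443.
ΔT = 2.49 × 1.443 = 3.59 °C.

3.59 °C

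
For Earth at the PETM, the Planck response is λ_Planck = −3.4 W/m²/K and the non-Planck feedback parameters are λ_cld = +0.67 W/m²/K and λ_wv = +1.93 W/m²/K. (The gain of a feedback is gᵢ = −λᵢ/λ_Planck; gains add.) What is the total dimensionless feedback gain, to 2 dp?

0.76

Convert to gains: g_cld = 0.67/3.4 = 0.1971; g_wv = 1.93/3.4 = 0.5676.
Total gain g = 0.7647.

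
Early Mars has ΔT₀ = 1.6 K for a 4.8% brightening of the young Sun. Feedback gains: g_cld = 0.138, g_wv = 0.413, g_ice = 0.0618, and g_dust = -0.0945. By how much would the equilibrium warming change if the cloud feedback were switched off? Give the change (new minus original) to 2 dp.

-0.74 K

Original: g = 0.5183, ΔT = 1.6/(1−0.5183) = 3.3216 K.
Without cloud: g' = 0.3803, ΔT' = 1.6/(1−0.3803) = 2.5819 K.
Change = 2.5819 − 3.3216 = -0.74 K.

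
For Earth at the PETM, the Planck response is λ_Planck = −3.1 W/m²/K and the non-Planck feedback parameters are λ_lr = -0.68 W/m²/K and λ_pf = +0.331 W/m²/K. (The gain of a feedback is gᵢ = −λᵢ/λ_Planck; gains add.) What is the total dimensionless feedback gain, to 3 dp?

-0.113

Convert to gains: g_lr = -0.68/3.1 = -0.2194; g_pf = 0.331/3.1 = 0.1068.
Total gain g = -0.1126.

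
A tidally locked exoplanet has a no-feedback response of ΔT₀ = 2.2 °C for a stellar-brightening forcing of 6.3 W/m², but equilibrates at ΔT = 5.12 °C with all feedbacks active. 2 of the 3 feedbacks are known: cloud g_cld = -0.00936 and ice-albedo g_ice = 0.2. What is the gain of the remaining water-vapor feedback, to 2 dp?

Amplification A = ΔT/ΔT₀ = 5.12/2.2 = 2.327.
Total gain g = 1 − 1/A = 1 − 1/2.327 = 0.5703.
Known gains sum to -0.00936 + 0.2 = 0.19064.
g_wv = 0.5703 − 0.19064 = 0.38.

0.38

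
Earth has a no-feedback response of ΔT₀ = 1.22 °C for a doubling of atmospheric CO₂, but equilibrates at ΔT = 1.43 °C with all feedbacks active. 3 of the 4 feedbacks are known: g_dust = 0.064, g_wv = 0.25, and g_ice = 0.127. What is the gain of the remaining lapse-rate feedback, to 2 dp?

-0.29

Amplification A = ΔT/ΔT₀ = 1.43/1.22 = 1.172.
Total gain g = 1 − 1/A = 1 − 1/1.172 = 0.1468.
Known gains sum to 0.064 + 0.25 + 0.127 = 0.441.
g_lr = 0.1468 − 0.441 = -0.29.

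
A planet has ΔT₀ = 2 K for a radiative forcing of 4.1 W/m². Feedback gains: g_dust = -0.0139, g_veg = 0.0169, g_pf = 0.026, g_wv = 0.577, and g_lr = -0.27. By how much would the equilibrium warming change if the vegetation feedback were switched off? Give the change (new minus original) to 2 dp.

-0.07 K

Original: g = 0.336, ΔT = 2/(1−0.336) = 3.0120 K.
Without vegetation: g' = 0.3191, ΔT' = 2/(1−0.3191) = 2.9373 K.
Change = 2.9373 − 3.0120 = -0.07 K.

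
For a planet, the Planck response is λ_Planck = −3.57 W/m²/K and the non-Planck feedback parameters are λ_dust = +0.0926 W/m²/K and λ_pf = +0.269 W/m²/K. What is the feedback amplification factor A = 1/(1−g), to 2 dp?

Convert to gains: g_dust = 0.0926/3.57 = 0.02594; g_pf = 0.269/3.57 = 0.07535.
Total gain g = 0.10129.
A = 1/(1 − 0.10129) = 1.11.

1.11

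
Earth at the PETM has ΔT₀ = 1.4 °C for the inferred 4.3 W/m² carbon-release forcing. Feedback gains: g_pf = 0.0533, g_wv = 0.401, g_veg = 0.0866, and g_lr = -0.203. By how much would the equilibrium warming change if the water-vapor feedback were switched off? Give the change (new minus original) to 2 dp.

-0.80 °C

Original: g = 0.3379, ΔT = 1.4/(1−0.3379) = 2.1145 °C.
Without water-vapor: g' = -0.0631, ΔT' = 1.4/(1+0.0631) = 1.3169 °C.
Change = 1.3169 − 2.1145 = -0.80 °C.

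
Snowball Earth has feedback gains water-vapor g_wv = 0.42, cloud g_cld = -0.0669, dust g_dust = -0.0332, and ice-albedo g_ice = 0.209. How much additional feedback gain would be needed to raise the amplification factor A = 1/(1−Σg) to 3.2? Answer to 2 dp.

0.16

Current total gain = 0.5289.
Target gain for A = 3.2: g* = 1 − 1/3.2 = 0.6875.
Additional gain needed = 0.6875 − 0.5289 = 0.16.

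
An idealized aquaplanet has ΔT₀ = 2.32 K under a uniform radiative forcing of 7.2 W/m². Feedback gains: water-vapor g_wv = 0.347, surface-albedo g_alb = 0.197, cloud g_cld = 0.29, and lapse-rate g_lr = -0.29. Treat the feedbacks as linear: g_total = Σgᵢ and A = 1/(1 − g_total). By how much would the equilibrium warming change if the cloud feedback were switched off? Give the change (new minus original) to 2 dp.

-1.98 K

Original: g = 0.544, ΔT = 2.32/(1−0.544) = 5.0877 K.
Without cloud: g' = 0.254, ΔT' = 2.32/(1−0.254) = 3.1099 K.
Change = 3.1099 − 5.0877 = -1.98 K.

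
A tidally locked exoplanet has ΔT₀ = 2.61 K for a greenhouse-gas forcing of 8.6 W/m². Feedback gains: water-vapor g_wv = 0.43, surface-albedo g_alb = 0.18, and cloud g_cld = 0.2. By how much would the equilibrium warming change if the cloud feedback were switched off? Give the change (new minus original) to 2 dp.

Original: g = 0.81, ΔT = 2.61/(1−0.81) = 13.7368 K.
Without cloud: g' = 0.61, ΔT' = 2.61/(1−0.61) = 6.6923 K.
Change = 6.6923 − 13.7368 = -7.04 K.

-7.04 K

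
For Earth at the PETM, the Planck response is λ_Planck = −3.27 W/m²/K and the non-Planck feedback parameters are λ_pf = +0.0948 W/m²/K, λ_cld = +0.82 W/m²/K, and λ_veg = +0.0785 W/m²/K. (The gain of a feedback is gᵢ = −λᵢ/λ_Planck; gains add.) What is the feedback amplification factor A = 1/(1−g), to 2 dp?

1.44

Convert to gains: g_pf = 0.0948/3.27 = 0.02899; g_cld = 0.82/3.27 = 0.2508; g_veg = 0.0785/3.27 = 0.02401.
Total gain g = 0.3038.
A = 1/(1 − 0.3038) = 1.44.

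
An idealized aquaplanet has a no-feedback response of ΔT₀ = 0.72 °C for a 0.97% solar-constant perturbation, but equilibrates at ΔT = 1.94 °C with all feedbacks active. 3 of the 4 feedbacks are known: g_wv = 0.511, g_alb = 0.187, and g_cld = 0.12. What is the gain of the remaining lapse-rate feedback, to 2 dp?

Amplification A = ΔT/ΔT₀ = 1.94/0.72 = 2.694.
Total gain g = 1 − 1/A = 1 − 1/2.694 = 0.6288.
Known gains sum to 0.511 + 0.187 + 0.12 = 0.818.
g_lr = 0.6288 − 0.818 = -0.19.

-0.19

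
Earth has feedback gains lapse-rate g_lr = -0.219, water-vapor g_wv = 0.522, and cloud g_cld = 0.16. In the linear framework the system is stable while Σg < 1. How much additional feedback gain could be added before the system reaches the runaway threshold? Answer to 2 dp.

0.54

Current total gain = -0.219 + 0.522 + 0.16 = 0.463.
Margin to runaway = 1 − 0.463 = 0.54.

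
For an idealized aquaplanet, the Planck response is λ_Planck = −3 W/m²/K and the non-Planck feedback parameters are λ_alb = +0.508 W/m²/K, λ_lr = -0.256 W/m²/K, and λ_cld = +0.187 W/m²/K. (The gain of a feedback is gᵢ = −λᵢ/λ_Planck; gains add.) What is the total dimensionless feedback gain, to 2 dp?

0.15

Convert to gains: g_alb = 0.508/3 = 0.1693; g_lr = -0.256/3 = -0.08533; g_cld = 0.187/3 = 0.06233.
Total gain g = 0.1463.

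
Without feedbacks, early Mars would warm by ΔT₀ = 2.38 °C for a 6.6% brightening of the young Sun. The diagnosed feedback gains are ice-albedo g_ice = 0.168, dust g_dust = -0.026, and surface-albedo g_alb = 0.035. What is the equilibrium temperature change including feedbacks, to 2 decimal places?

Total gain g = 0.168 − 0.026 + 0.035 = 0.177.
Amplification A = 1/(1 − 0.177) = 1.215.
ΔT = 2.38 × 1.215 = 2.89 °C.

2.89 °C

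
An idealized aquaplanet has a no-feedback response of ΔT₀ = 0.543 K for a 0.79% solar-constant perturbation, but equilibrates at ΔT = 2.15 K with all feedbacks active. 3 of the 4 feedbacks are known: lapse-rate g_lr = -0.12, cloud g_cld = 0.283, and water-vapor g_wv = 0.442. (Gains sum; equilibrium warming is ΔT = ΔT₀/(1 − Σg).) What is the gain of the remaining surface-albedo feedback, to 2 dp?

0.14

Amplification A = ΔT/ΔT₀ = 2.15/0.543 = 3.959.
Total gain g = 1 − 1/A = 1 − 1/3.959 = 0.7474.
Known gains sum to -0.12 + 0.283 + 0.442 = 0.605.
g_alb = 0.7474 − 0.605 = 0.14.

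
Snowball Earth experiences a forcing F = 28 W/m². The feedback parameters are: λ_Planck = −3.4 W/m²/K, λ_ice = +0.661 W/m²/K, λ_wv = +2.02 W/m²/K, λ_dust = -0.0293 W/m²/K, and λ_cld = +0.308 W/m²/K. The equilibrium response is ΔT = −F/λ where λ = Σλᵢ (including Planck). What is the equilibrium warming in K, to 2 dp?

63.59 K

Net feedback parameter λ = (−3.4) + (+0.661) + (+2.02) + (-0.0293) + (+0.308) = -0.4403 W/m²/K.
ΔT = −F/λ = −28/(-0.4403) = 63.59 K.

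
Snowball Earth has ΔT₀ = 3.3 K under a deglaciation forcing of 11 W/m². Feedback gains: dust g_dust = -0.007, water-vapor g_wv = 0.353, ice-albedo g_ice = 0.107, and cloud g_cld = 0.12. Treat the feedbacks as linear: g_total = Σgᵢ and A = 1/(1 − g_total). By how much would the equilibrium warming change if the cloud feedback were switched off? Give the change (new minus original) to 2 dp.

-1.70 K

Original: g = 0.573, ΔT = 3.3/(1−0.573) = 7.7283 K.
Without cloud: g' = 0.453, ΔT' = 3.3/(1−0.453) = 6.0329 K.
Change = 6.0329 − 7.7283 = -1.70 K.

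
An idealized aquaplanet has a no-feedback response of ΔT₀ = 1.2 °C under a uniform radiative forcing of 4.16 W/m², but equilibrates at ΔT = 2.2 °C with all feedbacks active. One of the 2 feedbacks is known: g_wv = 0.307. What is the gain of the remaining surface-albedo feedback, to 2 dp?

0.15

Amplification A = ΔT/ΔT₀ = 2.2/1.2 = 1.833.
Total gain g = 1 − 1/A = 1 − 1/1.833 = 0.4544.
The known gain is 0.307.
g_alb = 0.4544 − 0.307 = 0.15.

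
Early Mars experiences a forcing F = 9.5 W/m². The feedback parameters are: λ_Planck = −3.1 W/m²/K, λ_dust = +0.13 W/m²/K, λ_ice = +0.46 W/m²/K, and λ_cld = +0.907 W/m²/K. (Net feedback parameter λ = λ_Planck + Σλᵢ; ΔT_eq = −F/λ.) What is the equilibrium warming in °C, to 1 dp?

5.9 °C

Net feedback parameter λ = (−3.1) + (+0.13) + (+0.46) + (+0.907) = -1.603 W/m²/K.
ΔT = −F/λ = −9.5/(-1.603) = 5.9 °C.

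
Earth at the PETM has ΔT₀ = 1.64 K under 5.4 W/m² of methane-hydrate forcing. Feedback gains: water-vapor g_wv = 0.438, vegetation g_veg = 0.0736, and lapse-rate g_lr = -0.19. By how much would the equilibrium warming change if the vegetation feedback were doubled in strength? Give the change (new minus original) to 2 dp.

Original: g = 0.3216, ΔT = 1.64/(1−0.3216) = 2.4175 K.
With doubled vegetation: g' = 0.3952, ΔT' = 1.64/(1−0.3952) = 2.7116 K.
Change = 2.7116 − 2.4175 = 0.29 K.

0.29 K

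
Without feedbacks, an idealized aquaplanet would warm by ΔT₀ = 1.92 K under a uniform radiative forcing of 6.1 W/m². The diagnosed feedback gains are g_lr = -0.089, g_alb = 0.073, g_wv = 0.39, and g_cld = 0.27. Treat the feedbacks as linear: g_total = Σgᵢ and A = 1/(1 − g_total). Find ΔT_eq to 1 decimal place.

Total gain g = -0.089 + 0.073 + 0.39 + 0.27 = 0.644.
Amplification A = 1/(1 − 0.644) = 2.809.
ΔT = 1.92 × 2.809 = 5.4 K.

5.4 K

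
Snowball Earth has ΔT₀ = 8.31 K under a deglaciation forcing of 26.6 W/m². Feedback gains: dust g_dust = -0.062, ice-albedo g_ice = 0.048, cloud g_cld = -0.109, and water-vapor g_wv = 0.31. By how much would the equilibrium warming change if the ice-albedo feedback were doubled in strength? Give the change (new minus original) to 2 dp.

0.64 K

Original: g = 0.187, ΔT = 8.31/(1−0.187) = 10.2214 K.
With doubled ice-albedo: g' = 0.235, ΔT' = 8.31/(1−0.235) = 10.8627 K.
Change = 10.8627 − 10.2214 = 0.64 K.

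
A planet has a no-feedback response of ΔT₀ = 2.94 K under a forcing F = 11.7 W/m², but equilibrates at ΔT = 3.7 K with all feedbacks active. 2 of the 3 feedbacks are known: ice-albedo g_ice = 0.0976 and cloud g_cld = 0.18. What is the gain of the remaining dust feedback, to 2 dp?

-0.07

Amplification A = ΔT/ΔT₀ = 3.7/2.94 = 1.259.
Total gain g = 1 − 1/A = 1 − 1/1.259 = 0.2057.
Known gains sum to 0.0976 + 0.18 = 0.2776.
g_dust = 0.2057 − 0.2776 = -0.07.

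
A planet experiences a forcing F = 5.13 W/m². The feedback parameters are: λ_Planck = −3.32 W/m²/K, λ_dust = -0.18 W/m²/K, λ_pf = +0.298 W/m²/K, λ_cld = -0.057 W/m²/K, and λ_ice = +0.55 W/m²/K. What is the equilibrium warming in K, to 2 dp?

1.89 K

Net feedback parameter λ = (−3.32) + (-0.18) + (+0.298) + (-0.057) + (+0.55) = -2.709 W/m²/K.
ΔT = −F/λ = −5.13/(-2.709) = 1.89 K.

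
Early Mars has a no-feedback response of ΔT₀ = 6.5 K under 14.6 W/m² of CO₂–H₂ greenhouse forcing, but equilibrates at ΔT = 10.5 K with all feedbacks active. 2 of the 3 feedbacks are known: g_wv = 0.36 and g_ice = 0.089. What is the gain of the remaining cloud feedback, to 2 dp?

-0.07

Amplification A = ΔT/ΔT₀ = 10.5/6.5 = 1.615.
Total gain g = 1 − 1/A = 1 − 1/1.615 = 0.3808.
Known gains sum to 0.36 + 0.089 = 0.449.
g_cld = 0.3808 − 0.449 = -0.07.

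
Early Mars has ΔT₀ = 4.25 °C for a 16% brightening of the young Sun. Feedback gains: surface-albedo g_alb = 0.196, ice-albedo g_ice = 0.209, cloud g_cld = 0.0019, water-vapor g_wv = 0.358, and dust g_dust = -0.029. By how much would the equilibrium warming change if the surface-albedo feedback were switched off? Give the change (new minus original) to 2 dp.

Original: g = 0.7359, ΔT = 4.25/(1−0.7359) = 16.0924 °C.
Without surface-albedo: g' = 0.5399, ΔT' = 4.25/(1−0.5399) = 9.2371 °C.
Change = 9.2371 − 16.0924 = -6.86 °C.

-6.86 °C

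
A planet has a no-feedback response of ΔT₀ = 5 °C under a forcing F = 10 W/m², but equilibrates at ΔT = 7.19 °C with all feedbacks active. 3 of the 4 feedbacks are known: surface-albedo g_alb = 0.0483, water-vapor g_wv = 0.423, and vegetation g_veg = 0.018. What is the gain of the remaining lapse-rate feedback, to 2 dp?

Amplification A = ΔT/ΔT₀ = 7.19/5 = 1.438.
Total gain g = 1 − 1/A = 1 − 1/1.438 = 0.3046.
Known gains sum to 0.0483 + 0.423 + 0.018 = 0.4893.
g_lr = 0.3046 − 0.4893 = -0.18.

-0.18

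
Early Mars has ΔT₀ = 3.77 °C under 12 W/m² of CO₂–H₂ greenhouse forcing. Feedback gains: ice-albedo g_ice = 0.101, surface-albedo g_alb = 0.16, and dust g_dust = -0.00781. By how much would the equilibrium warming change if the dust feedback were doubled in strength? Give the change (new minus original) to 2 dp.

-0.05 °C

Original: g = 0.25319, ΔT = 3.77/(1−0.25319) = 5.0481 °C.
With doubled dust: g' = 0.24538, ΔT' = 3.77/(1−0.24538) = 4.9959 °C.
Change = 4.9959 − 5.0481 = -0.05 °C.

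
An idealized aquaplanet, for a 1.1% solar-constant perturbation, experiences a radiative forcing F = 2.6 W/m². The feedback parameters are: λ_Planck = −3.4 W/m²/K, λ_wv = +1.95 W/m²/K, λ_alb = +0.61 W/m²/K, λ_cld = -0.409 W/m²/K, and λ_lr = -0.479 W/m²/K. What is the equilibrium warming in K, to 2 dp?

1.50 K

Net feedback parameter λ = (−3.4) + (+1.95) + (+0.61) + (-0.409) + (-0.479) = -1.728 W/m²/K.
ΔT = −F/λ = −2.6/(-1.728) = 1.50 K.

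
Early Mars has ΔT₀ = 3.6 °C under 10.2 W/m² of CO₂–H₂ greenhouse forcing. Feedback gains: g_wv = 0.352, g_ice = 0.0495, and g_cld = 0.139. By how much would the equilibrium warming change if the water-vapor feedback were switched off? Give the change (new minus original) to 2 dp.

-3.40 °C

Original: g = 0.5405, ΔT = 3.6/(1−0.5405) = 7.8346 °C.
Without water-vapor: g' = 0.1885, ΔT' = 3.6/(1−0.1885) = 4.4362 °C.
Change = 4.4362 − 7.8346 = -3.40 °C.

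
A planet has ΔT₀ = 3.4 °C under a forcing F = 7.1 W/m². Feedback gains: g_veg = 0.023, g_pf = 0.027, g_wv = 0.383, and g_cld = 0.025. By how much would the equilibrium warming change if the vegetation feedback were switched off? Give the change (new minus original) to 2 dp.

-0.26 °C

Original: g = 0.458, ΔT = 3.4/(1−0.458) = 6.2731 °C.
Without vegetation: g' = 0.435, ΔT' = 3.4/(1−0.435) = 6.0177 °C.
Change = 6.0177 − 6.2731 = -0.26 °C.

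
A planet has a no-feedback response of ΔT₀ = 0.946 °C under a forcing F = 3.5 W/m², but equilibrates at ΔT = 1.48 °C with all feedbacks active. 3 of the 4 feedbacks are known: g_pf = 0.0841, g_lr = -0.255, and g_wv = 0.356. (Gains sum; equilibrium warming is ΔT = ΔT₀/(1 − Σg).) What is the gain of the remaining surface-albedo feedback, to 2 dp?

0.18

Amplification A = ΔT/ΔT₀ = 1.48/0.946 = 1.564.
Total gain g = 1 − 1/A = 1 − 1/1.564 = 0.3606.
Known gains sum to 0.0841 − 0.255 + 0.356 = 0.1851.
g_alb = 0.3606 − 0.1851 = 0.18.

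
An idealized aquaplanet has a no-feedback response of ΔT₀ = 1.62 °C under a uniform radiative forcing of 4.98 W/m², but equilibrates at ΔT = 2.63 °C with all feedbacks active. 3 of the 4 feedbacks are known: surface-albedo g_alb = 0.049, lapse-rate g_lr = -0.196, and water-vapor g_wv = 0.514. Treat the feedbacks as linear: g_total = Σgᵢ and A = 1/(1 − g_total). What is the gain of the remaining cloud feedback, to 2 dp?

0.02

Amplification A = ΔT/ΔT₀ = 2.63/1.62 = 1.623.
Total gain g = 1 − 1/A = 1 − 1/1.623 = 0.3839.
Known gains sum to 0.049 − 0.196 + 0.514 = 0.367.
g_cld = 0.3839 − 0.367 = 0.02.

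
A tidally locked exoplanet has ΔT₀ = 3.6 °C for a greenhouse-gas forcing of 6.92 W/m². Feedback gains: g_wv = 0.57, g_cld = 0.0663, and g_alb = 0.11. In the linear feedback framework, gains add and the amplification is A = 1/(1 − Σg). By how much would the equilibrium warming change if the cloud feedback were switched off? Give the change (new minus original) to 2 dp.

-2.94 °C

Original: g = 0.7463, ΔT = 3.6/(1−0.7463) = 14.1900 °C.
Without cloud: g' = 0.68, ΔT' = 3.6/(1−0.68) = 11.2500 °C.
Change = 11.2500 − 14.1900 = -2.94 °C.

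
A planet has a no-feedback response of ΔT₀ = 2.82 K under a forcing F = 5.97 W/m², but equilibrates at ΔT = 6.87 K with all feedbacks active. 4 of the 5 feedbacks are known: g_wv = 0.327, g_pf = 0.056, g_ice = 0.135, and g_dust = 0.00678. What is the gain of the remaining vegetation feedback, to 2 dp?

Amplification A = ΔT/ΔT₀ = 6.87/2.82 = 2.436.
Total gain g = 1 − 1/A = 1 − 1/2.436 = 0.5895.
Known gains sum to 0.327 + 0.056 + 0.135 + 0.00678 = 0.52478.
g_veg = 0.5895 − 0.52478 = 0.06.

0.06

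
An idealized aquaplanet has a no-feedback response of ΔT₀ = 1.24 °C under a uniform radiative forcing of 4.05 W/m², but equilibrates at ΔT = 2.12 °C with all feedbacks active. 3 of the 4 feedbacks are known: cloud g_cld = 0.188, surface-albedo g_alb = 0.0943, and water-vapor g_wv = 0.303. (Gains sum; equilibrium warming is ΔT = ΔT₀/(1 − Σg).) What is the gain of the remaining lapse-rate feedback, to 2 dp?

Amplification A = ΔT/ΔT₀ = 2.12/1.24 = 1.71.
Total gain g = 1 − 1/A = 1 − 1/1.71 = 0.4152.
Known gains sum to 0.188 + 0.0943 + 0.303 = 0.5853.
g_lr = 0.4152 − 0.5853 = -0.17.

-0.17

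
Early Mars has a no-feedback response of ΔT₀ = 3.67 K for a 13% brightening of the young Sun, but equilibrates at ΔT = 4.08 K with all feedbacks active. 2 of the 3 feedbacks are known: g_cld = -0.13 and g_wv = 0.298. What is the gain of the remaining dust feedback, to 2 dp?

Amplification A = ΔT/ΔT₀ = 4.08/3.67 = 1.112.
Total gain g = 1 − 1/A = 1 − 1/1.112 = 0.1007.
Known gains sum to -0.13 + 0.298 = 0.168.
g_dust = 0.1007 − 0.168 = -0.07.

-0.07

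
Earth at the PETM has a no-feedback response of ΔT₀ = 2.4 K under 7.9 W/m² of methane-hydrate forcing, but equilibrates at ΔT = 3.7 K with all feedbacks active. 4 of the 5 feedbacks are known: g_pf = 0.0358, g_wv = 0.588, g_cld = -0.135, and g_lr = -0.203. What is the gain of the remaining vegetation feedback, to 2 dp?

0.07

Amplification A = ΔT/ΔT₀ = 3.7/2.4 = 1.542.
Total gain g = 1 − 1/A = 1 − 1/1.542 = 0.3515.
Known gains sum to 0.0358 + 0.588 − 0.135 − 0.203 = 0.2858.
g_veg = 0.3515 − 0.2858 = 0.07.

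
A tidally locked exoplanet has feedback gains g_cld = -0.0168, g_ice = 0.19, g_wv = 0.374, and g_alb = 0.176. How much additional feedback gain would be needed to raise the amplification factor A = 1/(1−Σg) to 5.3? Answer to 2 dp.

Current total gain = 0.7232.
Target gain for A = 5.3: g* = 1 − 1/5.3 = 0.8113.
Additional gain needed = 0.8113 − 0.7232 = 0.09.

0.09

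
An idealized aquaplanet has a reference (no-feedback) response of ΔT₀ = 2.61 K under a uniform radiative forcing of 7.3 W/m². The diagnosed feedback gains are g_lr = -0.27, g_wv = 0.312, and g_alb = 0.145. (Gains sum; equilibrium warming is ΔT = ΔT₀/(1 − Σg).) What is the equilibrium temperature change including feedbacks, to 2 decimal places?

3.21 K

Total gain g = -0.27 + 0.312 + 0.145 = 0.187.
Amplification A = 1/(1 − 0.187) = 1.23.
ΔT = 2.61 × 1.23 = 3.21 K.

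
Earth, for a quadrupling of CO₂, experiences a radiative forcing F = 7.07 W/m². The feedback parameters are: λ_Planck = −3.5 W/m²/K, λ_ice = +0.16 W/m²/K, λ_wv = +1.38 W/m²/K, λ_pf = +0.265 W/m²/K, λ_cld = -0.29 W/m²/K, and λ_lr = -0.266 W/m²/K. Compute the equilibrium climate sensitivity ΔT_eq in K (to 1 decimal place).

Net feedback parameter λ = (−3.5) + (+0.16) + (+1.38) + (+0.265) + (-0.29) + (-0.266) = -2.251 W/m²/K.
ΔT = −F/λ = −7.07/(-2.251) = 3.1 K.

3.1 K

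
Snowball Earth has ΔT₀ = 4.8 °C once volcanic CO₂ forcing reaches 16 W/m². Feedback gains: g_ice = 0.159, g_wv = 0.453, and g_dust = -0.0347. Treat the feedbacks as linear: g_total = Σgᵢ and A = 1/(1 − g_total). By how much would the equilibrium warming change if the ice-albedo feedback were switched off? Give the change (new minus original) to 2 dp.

Original: g = 0.5773, ΔT = 4.8/(1−0.5773) = 11.3556 °C.
Without ice-albedo: g' = 0.4183, ΔT' = 4.8/(1−0.4183) = 8.2517 °C.
Change = 8.2517 − 11.3556 = -3.10 °C.

-3.10 °C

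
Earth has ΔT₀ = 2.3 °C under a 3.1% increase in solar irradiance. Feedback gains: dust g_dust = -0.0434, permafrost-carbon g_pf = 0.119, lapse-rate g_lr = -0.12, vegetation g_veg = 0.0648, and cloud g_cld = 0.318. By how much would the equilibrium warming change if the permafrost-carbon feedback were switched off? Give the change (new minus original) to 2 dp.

-0.53 °C

Original: g = 0.3384, ΔT = 2.3/(1−0.3384) = 3.4764 °C.
Without permafrost-carbon: g' = 0.2194, ΔT' = 2.3/(1−0.2194) = 2.9465 °C.
Change = 2.9465 − 3.4764 = -0.53 °C.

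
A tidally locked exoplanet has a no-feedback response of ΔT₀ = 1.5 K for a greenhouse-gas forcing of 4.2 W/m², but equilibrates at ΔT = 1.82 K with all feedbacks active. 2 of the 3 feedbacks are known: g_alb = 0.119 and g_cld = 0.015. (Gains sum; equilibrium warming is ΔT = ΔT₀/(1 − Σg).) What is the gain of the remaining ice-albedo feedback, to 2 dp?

Amplification A = ΔT/ΔT₀ = 1.82/1.5 = 1.213.
Total gain g = 1 − 1/A = 1 − 1/1.213 = 0.1756.
Known gains sum to 0.119 + 0.015 = 0.134.
g_ice = 0.1756 − 0.134 = 0.04.

0.04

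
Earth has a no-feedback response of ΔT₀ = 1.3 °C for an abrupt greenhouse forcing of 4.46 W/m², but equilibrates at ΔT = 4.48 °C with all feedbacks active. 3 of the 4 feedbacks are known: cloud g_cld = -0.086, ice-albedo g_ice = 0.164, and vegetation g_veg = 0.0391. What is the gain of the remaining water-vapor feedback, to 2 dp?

0.59

Amplification A = ΔT/ΔT₀ = 4.48/1.3 = 3.446.
Total gain g = 1 − 1/A = 1 − 1/3.446 = 0.7098.
Known gains sum to -0.086 + 0.164 + 0.0391 = 0.1171.
g_wv = 0.7098 − 0.1171 = 0.59.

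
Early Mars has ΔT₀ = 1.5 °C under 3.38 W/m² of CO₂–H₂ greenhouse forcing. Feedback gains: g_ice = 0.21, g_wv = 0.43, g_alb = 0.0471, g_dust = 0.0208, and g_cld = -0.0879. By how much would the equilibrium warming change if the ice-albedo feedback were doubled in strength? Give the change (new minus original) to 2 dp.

4.88 °C

Original: g = 0.62, ΔT = 1.5/(1−0.62) = 3.9474 °C.
With doubled ice-albedo: g' = 0.83, ΔT' = 1.5/(1−0.83) = 8.8235 °C.
Change = 8.8235 − 3.9474 = 4.88 °C.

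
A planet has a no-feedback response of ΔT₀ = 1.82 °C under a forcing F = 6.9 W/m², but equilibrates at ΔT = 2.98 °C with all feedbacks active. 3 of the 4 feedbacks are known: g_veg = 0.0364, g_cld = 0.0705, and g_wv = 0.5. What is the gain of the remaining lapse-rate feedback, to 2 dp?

-0.22

Amplification A = ΔT/ΔT₀ = 2.98/1.82 = 1.637.
Total gain g = 1 − 1/A = 1 − 1/1.637 = 0.3891.
Known gains sum to 0.0364 + 0.0705 + 0.5 = 0.6069.
g_lr = 0.3891 − 0.6069 = -0.22.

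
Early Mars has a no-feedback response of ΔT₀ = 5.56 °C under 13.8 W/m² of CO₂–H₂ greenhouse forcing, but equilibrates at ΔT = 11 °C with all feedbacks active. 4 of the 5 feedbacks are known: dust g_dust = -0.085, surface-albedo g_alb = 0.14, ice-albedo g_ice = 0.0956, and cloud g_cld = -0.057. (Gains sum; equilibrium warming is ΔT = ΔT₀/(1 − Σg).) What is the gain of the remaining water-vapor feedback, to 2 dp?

0.40

Amplification A = ΔT/ΔT₀ = 11/5.56 = 1.978.
Total gain g = 1 − 1/A = 1 − 1/1.978 = 0.4944.
Known gains sum to -0.085 + 0.14 + 0.0956 − 0.057 = 0.0936.
g_wv = 0.4944 − 0.0936 = 0.40.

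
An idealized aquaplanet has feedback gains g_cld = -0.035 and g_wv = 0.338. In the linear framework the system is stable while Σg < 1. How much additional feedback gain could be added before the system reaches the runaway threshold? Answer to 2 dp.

Current total gain = -0.035 + 0.338 = 0.303.
Margin to runaway = 1 − 0.303 = 0.70.

0.70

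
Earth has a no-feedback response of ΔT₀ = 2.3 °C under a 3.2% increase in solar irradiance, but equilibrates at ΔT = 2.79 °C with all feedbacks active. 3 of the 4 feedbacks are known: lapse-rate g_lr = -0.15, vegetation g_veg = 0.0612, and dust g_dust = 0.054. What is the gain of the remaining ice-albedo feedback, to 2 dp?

0.21

Amplification A = ΔT/ΔT₀ = 2.79/2.3 = 1.213.
Total gain g = 1 − 1/A = 1 − 1/1.213 = 0.1756.
Known gains sum to -0.15 + 0.0612 + 0.054 = -0.0348.
g_ice = 0.1756 + 0.0348 = 0.21.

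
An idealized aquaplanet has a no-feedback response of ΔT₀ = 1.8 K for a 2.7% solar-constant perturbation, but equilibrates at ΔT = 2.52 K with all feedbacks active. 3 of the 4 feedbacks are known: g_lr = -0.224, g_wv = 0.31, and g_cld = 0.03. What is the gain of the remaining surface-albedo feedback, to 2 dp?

Amplification A = ΔT/ΔT₀ = 2.52/1.8 = 1.4.
Total gain g = 1 − 1/A = 1 − 1/1.4 = 0.2857.
Known gains sum to -0.224 + 0.31 + 0.03 = 0.116.
g_alb = 0.2857 − 0.116 = 0.17.

0.17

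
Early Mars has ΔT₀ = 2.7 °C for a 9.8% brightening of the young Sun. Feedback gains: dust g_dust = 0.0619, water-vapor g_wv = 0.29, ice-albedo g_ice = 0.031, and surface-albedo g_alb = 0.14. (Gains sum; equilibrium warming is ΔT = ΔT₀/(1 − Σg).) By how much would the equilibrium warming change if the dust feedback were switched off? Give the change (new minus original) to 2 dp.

Original: g = 0.5229, ΔT = 2.7/(1−0.5229) = 5.6592 °C.
Without dust: g' = 0.461, ΔT' = 2.7/(1−0.461) = 5.0093 °C.
Change = 5.0093 − 5.6592 = -0.65 °C.

-0.65 °C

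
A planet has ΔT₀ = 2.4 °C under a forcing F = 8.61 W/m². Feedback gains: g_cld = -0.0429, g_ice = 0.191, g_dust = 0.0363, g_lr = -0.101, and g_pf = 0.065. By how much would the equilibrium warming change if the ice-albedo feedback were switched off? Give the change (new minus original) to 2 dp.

Original: g = 0.1484, ΔT = 2.4/(1−0.1484) = 2.8182 °C.
Without ice-albedo: g' = -0.0426, ΔT' = 2.4/(1+0.0426) = 2.3019 °C.
Change = 2.3019 − 2.8182 = -0.52 °C.

-0.52 °C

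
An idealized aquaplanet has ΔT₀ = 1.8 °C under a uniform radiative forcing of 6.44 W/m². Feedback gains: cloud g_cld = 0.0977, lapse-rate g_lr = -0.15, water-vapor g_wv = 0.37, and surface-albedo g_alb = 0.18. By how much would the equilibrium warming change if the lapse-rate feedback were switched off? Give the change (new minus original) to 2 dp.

1.53 °C

Original: g = 0.4977, ΔT = 1.8/(1−0.4977) = 3.5835 °C.
Without lapse-rate: g' = 0.6477, ΔT' = 1.8/(1−0.6477) = 5.1093 °C.
Change = 5.1093 − 3.5835 = 1.53 °C.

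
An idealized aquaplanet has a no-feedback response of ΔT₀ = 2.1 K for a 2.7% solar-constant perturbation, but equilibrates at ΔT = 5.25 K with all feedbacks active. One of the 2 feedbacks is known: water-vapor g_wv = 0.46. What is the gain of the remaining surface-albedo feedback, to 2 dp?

0.14

Amplification A = ΔT/ΔT₀ = 5.25/2.1 = 2.5.
Total gain g = 1 − 1/A = 1 − 1/2.5 = 0.6.
The known gain is 0.46.
g_alb = 0.6 − 0.46 = 0.14.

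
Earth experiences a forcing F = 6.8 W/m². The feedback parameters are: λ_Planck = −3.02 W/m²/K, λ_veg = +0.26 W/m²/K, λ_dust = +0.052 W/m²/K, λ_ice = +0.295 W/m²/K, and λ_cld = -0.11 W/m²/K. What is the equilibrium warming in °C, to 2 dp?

2.70 °C

Net feedback parameter λ = (−3.02) + (+0.26) + (+0.052) + (+0.295) + (-0.11) = -2.523 W/m²/K.
ΔT = −F/λ = −6.8/(-2.523) = 2.70 °C.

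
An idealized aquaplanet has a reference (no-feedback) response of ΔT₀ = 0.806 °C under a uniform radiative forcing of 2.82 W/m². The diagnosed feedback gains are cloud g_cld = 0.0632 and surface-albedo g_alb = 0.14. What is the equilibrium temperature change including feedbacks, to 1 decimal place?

Total gain g = 0.0632 + 0.14 = 0.2032.
Amplification A = 1/(1 − 0.2032) = 1.255.
ΔT = 0.806 × 1.255 = 1.0 °C.

1.0 °C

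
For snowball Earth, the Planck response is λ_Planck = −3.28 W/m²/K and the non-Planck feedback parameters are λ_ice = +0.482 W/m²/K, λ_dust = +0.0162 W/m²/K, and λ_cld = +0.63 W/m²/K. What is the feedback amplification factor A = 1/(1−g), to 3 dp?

1.524

Convert to gains: g_ice = 0.482/3.28 = 0.147; g_dust = 0.0162/3.28 = 0.004939; g_cld = 0.63/3.28 = 0.1921.
Total gain g = 0.344039.
A = 1/(1 − 0.344039) = 1.524.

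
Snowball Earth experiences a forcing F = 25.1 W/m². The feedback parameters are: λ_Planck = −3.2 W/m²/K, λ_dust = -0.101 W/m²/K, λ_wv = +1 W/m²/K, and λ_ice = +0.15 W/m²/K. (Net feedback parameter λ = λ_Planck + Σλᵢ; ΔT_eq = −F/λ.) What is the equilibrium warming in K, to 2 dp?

Net feedback parameter λ = (−3.2) + (-0.101) + (+1) + (+0.15) = -2.151 W/m²/K.
ΔT = −F/λ = −25.1/(-2.151) = 11.67 K.

11.67 K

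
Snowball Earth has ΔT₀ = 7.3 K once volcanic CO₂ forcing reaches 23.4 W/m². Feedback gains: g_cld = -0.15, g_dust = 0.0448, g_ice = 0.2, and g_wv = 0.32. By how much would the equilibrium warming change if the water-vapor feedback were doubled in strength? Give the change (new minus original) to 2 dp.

Original: g = 0.4148, ΔT = 7.3/(1−0.4148) = 12.4744 K.
With doubled water-vapor: g' = 0.7348, ΔT' = 7.3/(1−0.7348) = 27.5264 K.
Change = 27.5264 − 12.4744 = 15.05 K.

15.05 K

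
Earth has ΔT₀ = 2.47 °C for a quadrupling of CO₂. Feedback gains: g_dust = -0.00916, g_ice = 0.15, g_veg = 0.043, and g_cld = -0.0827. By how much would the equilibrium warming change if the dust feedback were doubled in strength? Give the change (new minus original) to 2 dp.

-0.03 °C

Original: g = 0.10114, ΔT = 2.47/(1−0.10114) = 2.7479 °C.
With doubled dust: g' = 0.09198, ΔT' = 2.47/(1−0.09198) = 2.7202 °C.
Change = 2.7202 − 2.7479 = -0.03 °C.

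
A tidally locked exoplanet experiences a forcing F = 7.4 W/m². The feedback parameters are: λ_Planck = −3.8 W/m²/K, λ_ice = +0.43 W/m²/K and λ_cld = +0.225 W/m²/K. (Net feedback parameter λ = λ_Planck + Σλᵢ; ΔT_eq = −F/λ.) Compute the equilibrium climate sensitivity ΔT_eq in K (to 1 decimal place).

2.4 K

Net feedback parameter λ = (−3.8) + (+0.43) + (+0.225) = -3.145 W/m²/K.
ΔT = −F/λ = −7.4/(-3.145) = 2.4 K.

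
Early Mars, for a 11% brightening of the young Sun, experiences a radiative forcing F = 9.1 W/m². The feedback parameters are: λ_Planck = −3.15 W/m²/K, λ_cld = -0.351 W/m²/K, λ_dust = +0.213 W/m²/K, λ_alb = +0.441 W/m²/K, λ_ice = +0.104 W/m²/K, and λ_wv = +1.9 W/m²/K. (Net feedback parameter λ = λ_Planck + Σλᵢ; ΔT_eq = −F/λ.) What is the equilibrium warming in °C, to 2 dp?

10.79 °C

Net feedback parameter λ = (−3.15) + (-0.351) + (+0.213) + (+0.441) + (+0.104) + (+1.9) = -0.843 W/m²/K.
ΔT = −F/λ = −9.1/(-0.843) = 10.79 °C.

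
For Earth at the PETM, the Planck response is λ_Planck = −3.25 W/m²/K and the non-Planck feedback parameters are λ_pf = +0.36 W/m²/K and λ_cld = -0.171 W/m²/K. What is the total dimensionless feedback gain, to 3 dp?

Convert to gains: g_pf = 0.36/3.25 = 0.1108; g_cld = -0.171/3.25 = -0.05262.
Total gain g = 0.05818.

0.058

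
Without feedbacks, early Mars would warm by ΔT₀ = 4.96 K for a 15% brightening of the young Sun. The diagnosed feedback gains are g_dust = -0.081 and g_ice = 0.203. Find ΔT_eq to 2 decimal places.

5.65 K

Total gain g = -0.081 + 0.203 = 0.122.
Amplification A = 1/(1 − 0.122) = 1.139.
ΔT = 4.96 × 1.139 = 5.65 K.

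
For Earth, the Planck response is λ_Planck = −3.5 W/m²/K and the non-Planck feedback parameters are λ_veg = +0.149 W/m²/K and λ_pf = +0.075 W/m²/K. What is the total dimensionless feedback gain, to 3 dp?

0.064

Convert to gains: g_veg = 0.149/3.5 = 0.04257; g_pf = 0.075/3.5 = 0.02143.
Total gain g = 0.064.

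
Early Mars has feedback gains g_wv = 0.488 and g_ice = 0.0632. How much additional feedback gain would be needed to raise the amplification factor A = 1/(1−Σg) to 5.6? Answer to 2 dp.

Current total gain = 0.5512.
Target gain for A = 5.6: g* = 1 − 1/5.6 = 0.8214.
Additional gain needed = 0.8214 − 0.5512 = 0.27.

0.27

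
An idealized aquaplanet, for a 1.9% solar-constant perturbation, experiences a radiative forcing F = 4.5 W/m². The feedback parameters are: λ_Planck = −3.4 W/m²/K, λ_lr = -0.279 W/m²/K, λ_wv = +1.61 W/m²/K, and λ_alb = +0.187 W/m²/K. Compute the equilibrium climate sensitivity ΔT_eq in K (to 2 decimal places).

2.39 K

Net feedback parameter λ = (−3.4) + (-0.279) + (+1.61) + (+0.187) = -1.882 W/m²/K.
ΔT = −F/λ = −4.5/(-1.882) = 2.39 K.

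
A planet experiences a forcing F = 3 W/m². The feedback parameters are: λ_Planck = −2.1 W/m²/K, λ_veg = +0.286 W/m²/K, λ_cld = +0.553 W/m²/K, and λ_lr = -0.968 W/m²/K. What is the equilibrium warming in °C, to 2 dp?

Net feedback parameter λ = (−2.1) + (+0.286) + (+0.553) + (-0.968) = -2.229 W/m²/K.
ΔT = −F/λ = −3/(-2.229) = 1.35 °C.

1.35 °C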